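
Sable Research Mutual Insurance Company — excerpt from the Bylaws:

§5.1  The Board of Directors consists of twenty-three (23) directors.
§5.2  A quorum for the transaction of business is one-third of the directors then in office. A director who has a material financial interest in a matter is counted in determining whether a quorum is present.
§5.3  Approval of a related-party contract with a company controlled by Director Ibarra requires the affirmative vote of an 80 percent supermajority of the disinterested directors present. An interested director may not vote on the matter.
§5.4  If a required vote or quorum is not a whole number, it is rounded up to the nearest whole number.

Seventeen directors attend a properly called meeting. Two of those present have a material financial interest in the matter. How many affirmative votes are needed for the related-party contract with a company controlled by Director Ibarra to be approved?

12

The related-party contract with a company controlled by Director Ibarra requires four-fifths of the disinterested directors present (17 − 2 = 15).
4/5 of 15 = 12.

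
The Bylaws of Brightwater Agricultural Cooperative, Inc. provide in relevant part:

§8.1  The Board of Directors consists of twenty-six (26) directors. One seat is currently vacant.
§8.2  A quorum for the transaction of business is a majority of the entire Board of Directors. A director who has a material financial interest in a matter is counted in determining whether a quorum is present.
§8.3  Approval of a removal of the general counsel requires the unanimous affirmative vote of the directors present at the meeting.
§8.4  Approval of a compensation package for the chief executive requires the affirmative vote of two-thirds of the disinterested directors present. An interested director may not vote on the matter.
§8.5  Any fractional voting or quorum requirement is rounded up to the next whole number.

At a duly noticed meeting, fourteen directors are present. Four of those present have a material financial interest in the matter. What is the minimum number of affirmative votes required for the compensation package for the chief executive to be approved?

7

The compensation package for the chief executive requires two-thirds of the disinterested directors present (14 − 4 = 10).
2/3 of 10 = 6.67, rounded up to 7.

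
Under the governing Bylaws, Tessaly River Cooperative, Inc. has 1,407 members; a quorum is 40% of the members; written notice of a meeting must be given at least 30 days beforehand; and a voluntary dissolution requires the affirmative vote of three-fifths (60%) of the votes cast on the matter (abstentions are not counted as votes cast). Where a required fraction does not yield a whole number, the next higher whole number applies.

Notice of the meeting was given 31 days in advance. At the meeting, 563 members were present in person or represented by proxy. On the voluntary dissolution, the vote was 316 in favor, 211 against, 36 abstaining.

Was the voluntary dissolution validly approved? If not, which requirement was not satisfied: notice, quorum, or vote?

Notice: 31 days given; 30 required. Satisfied.
Quorum: 40% of 1,407 = 562.80, rounded up to 563; 563 present. Satisfied.
Vote: requires three-fifths of the votes cast (563 − 36 abstaining = 527); 3/5 of 527 = 316.20, rounded up to 317, so 317 needed; 316 in favor. Not satisfied.

Invalid — vote requirement not satisfied.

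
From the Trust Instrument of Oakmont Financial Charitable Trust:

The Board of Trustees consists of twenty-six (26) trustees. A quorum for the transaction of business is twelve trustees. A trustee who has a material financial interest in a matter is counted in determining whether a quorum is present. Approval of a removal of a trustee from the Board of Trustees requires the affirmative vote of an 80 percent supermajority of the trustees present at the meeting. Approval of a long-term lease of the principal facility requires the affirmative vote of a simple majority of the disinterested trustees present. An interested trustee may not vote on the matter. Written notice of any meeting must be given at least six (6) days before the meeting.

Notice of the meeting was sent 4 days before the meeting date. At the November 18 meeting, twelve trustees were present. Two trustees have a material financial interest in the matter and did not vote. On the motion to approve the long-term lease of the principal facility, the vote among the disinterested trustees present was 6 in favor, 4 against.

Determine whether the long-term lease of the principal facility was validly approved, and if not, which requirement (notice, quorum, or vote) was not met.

Invalid — notice requirement not satisfied.

Notice: 4 days given; 6 required (4 < 6). Not satisfied.
Quorum: 12 present (interested trustees count toward quorum); quorum is 12. Satisfied.
Vote: the long-term lease of the principal facility requires a majority of the disinterested trustees present (12 − 2 = 10). A majority of 10 is 6, so 6 affirmative votes are needed; 6 voted in favor. Satisfied.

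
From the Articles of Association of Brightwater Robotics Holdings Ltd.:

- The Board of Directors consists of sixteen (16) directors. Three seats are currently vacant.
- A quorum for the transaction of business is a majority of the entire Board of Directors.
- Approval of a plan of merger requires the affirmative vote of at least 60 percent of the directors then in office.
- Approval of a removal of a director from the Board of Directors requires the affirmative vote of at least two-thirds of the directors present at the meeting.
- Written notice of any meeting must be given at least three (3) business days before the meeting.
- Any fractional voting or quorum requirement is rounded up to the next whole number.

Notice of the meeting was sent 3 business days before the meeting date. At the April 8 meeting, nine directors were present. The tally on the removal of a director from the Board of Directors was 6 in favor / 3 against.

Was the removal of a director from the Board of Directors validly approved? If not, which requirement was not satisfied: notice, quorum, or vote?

Valid — all requirements satisfied.

Notice: 3 business days given; 3 required (3 ≥ 3). Satisfied.
Quorum: 9 present; quorum is 9. Satisfied.
Vote: the removal of a director from the Board of Directors requires two-thirds of the directors present (9). 2/3 of 9 = 6, so 6 affirmative votes are needed; 6 voted in favor. Satisfied.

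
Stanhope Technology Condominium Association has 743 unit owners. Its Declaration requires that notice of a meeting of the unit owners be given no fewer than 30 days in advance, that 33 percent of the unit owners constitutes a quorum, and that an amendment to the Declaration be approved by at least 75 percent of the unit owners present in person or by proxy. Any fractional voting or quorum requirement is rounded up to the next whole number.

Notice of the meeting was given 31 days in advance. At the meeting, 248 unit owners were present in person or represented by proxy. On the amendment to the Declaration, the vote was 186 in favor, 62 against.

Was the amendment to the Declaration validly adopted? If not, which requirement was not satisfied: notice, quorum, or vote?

Valid — all requirements satisfied.

Notice: 31 days given; 30 required. Satisfied.
Quorum: 33% of 743 = 245.19, rounded up to 246; 248 present. Satisfied.
Vote: requires three-fourths of those present (248); 3/4 of 248 = 186, so 186 needed; 186 in favor. Satisfied.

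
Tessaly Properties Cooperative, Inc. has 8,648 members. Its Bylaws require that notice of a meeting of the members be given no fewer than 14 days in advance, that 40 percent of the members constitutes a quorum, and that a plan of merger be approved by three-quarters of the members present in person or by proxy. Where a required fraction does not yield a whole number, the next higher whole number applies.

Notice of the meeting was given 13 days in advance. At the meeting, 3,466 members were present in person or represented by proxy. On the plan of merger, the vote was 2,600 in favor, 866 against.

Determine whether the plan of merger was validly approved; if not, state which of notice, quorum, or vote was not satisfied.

Notice: 13 days given; 14 required. Not satisfied.
Quorum: 40% of 8,648 = 3,459.20, rounded up to 3,460; 3,466 present. Satisfied.
Vote: requires three-fourths of those present (3,466); 3/4 of 3466 = 2599.50, rounded up to 2600, so 2,600 needed; 2,600 in favor. Satisfied.

Invalid — notice requirement not satisfied.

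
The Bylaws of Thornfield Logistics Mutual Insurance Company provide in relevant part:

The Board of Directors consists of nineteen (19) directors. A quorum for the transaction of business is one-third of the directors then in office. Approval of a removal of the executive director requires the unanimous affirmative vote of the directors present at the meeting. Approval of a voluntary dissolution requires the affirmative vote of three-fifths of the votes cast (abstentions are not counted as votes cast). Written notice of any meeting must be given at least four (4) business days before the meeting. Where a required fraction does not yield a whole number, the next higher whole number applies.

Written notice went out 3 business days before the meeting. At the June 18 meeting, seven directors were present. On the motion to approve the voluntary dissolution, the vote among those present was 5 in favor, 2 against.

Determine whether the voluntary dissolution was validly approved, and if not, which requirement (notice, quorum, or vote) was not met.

Invalid — notice requirement not satisfied.

Notice: 3 business days given; 4 required (3 < 4). Not satisfied.
Quorum: 7 present; quorum is 7. Satisfied.
Vote: the voluntary dissolution requires three-fifths of the votes cast (7). 3/5 of 7 = 4.20, rounded up to 5, so 5 affirmative votes are needed; 5 voted in favor. Satisfied.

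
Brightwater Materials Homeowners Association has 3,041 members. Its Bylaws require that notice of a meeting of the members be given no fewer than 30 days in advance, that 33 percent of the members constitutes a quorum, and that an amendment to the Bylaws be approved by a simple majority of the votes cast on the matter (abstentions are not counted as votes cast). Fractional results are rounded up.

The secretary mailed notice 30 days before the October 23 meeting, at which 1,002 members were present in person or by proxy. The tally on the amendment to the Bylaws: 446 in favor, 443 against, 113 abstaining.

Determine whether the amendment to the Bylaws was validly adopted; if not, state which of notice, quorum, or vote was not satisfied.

Notice: 30 days given; 30 required. Satisfied.
Quorum: 33% of 3,041 = 1,003.53, rounded up to 1,004; 1,002 present. Not satisfied.
Vote: requires a majority of the votes cast (1,002 − 113 abstaining = 889); a majority of 889 is 445, so 445 needed; 446 in favor. Satisfied.

Invalid — quorum requirement not satisfied.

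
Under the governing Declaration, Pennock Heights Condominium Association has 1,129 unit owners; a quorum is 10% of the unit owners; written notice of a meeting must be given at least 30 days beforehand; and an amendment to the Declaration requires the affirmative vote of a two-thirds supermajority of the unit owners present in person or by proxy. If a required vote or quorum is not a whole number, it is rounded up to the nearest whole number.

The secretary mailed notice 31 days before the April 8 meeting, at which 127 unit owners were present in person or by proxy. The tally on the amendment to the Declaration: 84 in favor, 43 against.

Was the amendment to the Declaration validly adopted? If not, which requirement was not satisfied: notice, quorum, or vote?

Invalid — vote requirement not satisfied.

Notice: 31 days given; 30 required. Satisfied.
Quorum: 10% of 1,129 = 112.90, rounded up to 113; 127 present. Satisfied.
Vote: requires two-thirds of those present (127); 2/3 of 127 = 84.67, rounded up to 85, so 85 needed; 84 in favor. Not satisfied.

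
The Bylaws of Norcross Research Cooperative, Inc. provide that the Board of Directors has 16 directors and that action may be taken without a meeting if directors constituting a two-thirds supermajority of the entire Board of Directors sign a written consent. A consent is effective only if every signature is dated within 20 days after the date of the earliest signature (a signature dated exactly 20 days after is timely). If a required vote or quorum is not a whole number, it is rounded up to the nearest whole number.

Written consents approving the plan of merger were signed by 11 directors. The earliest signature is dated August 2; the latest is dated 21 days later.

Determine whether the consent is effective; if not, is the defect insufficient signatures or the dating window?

Not effective — dating-window requirement not satisfied.

Signatures required: a two-thirds supermajority of 16 — 2/3 of 16 = 10.67, rounded up to 11, so 11 needed; 11 signed. Sufficient.
Dating window: the latest signature is 21 days after the earliest; the limit is 20 days. Outside the window.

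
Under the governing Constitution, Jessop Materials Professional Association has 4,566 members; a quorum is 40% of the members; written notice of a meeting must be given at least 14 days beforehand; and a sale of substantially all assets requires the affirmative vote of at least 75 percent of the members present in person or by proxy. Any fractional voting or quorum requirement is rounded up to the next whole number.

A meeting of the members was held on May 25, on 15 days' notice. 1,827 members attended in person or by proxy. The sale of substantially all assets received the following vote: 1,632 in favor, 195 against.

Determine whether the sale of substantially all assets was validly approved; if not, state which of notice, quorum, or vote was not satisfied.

Valid — all requirements satisfied.

Notice: 15 days given; 14 required. Satisfied.
Quorum: 40% of 4,566 = 1,826.40, rounded up to 1,827; 1,827 present. Satisfied.
Vote: requires three-fourths of those present (1,827); 3/4 of 1827 = 1370.25, rounded up to 1371, so 1,371 needed; 1,632 in favor. Satisfied.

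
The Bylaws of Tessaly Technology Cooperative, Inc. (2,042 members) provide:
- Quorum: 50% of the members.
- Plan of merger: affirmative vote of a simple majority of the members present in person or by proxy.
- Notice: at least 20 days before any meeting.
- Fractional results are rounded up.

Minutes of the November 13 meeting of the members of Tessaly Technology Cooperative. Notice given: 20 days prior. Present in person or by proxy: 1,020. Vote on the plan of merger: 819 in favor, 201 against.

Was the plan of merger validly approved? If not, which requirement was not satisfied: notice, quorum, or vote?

Notice: 20 days given; 20 required. Satisfied.
Quorum: 50% of 2,042 = 1,021; 1,020 present. Not satisfied.
Vote: requires a majority of those present (1,020); a majority of 1020 is 511, so 511 needed; 819 in favor. Satisfied.

Invalid — quorum requirement not satisfied.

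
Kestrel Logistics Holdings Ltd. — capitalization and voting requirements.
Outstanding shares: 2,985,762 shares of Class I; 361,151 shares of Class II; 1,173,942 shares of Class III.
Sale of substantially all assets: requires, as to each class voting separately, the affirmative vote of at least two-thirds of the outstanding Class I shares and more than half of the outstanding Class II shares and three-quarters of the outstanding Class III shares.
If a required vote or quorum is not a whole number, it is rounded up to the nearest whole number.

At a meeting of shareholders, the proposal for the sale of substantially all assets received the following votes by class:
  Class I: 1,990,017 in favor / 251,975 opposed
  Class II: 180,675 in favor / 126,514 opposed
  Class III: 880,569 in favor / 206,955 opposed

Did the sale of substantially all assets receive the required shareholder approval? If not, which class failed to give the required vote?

Not approved — the Class I shares did not give the required vote.

Class I: 2/3 of 2985762 = 1990508; 1,990,508 required, 1,990,017 in favor — not approved.
Class II: a majority of 361151 is 180576; 180,576 required, 180,675 in favor — approved.
Class III: 3/4 of 1173942 = 880456.50, rounded up to 880457; 880,457 required, 880,569 in favor — approved.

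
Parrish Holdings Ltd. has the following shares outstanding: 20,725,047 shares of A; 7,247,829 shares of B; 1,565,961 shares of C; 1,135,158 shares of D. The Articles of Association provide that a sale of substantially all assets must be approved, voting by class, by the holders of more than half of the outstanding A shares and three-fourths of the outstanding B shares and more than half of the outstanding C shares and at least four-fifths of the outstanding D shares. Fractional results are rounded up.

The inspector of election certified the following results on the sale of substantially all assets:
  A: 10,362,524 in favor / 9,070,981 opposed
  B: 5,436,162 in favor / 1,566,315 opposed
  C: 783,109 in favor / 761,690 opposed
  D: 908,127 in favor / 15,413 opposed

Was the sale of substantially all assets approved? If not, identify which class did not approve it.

A: a majority of 20725047 is 10362524; 10,362,524 required, 10,362,524 in favor — approved.
B: 3/4 of 7247829 = 5435871.75, rounded up to 5435872; 5,435,872 required, 5,436,162 in favor — approved.
C: a majority of 1565961 is 782981; 782,981 required, 783,109 in favor — approved.
D: 4/5 of 1135158 = 908126.40, rounded up to 908127; 908,127 required, 908,127 in favor — approved.

Approved — every class gave the required vote.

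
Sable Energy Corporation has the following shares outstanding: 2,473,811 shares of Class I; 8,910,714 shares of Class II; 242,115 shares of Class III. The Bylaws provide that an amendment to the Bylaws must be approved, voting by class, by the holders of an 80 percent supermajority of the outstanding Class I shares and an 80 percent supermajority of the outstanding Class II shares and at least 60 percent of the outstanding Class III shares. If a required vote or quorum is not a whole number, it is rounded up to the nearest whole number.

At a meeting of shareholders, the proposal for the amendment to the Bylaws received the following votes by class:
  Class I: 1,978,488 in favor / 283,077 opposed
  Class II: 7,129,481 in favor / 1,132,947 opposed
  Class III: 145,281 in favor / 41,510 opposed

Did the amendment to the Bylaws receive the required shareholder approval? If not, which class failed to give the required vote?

Not approved — the Class I shares did not give the required vote.

Class I: 4/5 of 2473811 = 1979048.80, rounded up to 1979049; 1,979,049 required, 1,978,488 in favor — not approved.
Class II: 4/5 of 8910714 = 7128571.20, rounded up to 7128572; 7,128,572 required, 7,129,481 in favor — approved.
Class III: 3/5 of 242115 = 145269; 145,269 required, 145,281 in favor — approved.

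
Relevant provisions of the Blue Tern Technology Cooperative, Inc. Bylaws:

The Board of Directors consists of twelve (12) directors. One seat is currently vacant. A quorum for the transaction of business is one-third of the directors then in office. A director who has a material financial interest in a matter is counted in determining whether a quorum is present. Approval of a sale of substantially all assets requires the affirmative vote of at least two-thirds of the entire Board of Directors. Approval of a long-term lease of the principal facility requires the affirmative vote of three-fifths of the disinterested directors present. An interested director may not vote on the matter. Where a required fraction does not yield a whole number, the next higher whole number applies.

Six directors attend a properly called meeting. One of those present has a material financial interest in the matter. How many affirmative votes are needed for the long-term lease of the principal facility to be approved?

3

The long-term lease of the principal facility requires three-fifths of the disinterested directors present (6 − 1 = 5).
3/5 of 5 = 3.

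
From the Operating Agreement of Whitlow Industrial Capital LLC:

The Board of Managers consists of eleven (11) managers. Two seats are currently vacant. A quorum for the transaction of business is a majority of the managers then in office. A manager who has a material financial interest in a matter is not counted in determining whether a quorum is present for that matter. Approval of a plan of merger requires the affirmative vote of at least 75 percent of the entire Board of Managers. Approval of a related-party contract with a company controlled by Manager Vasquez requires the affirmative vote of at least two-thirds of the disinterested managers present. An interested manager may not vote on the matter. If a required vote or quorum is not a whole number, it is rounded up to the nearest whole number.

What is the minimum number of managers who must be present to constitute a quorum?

5

A majority of 9 is 5.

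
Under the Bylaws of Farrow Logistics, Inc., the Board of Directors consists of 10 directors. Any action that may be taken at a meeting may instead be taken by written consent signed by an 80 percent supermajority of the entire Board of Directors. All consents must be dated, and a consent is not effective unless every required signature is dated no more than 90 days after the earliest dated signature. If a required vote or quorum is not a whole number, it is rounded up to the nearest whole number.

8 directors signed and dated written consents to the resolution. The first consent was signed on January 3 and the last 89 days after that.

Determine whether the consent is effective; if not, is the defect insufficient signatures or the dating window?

Signatures required: an 80 percent supermajority of 10 — 4/5 of 10 = 8, so 8 needed; 8 signed. Sufficient.
Dating window: the latest signature is 89 days after the earliest; the limit is 90 days. Within the window.

Effective — both the signature and dating-window requirements are satisfied.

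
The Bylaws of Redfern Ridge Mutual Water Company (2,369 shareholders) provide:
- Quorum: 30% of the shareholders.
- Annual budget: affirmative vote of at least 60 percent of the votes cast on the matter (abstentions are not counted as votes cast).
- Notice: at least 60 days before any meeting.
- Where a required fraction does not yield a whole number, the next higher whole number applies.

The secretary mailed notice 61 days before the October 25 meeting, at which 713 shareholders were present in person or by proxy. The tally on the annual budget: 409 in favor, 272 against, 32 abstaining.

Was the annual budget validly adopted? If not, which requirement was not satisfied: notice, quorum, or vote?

Valid — all requirements satisfied.

Notice: 61 days given; 60 required. Satisfied.
Quorum: 30% of 2,369 = 710.70, rounded up to 711; 713 present. Satisfied.
Vote: requires three-fifths of the votes cast (713 − 32 abstaining = 681); 3/5 of 681 = 408.60, rounded up to 409, so 409 needed; 409 in favor. Satisfied.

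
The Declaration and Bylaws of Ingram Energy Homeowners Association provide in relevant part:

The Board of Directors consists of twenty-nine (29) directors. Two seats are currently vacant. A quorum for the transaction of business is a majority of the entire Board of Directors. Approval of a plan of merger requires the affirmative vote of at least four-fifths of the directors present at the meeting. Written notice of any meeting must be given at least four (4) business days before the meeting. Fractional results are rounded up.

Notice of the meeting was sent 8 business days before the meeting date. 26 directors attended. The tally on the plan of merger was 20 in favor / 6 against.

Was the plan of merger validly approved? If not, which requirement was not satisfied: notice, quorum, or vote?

Invalid — vote requirement not satisfied.

Notice: 8 business days given; 4 required (8 ≥ 4). Satisfied.
Quorum: 26 present; quorum is 15. Satisfied.
Vote: the plan of merger requires four-fifths of the directors present (26). 4/5 of 26 = 20.80, rounded up to 21, so 21 affirmative votes are needed; 20 voted in favor. Not satisfied.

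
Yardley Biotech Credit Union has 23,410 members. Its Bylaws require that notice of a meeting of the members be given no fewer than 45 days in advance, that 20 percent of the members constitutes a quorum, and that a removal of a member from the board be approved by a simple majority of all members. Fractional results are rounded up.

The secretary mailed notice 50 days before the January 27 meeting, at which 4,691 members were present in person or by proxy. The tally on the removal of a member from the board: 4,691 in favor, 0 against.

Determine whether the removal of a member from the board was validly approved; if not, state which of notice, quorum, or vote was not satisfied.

Notice: 50 days given; 45 required. Satisfied.
Quorum: 20% of 23,410 = 4,682; 4,691 present. Satisfied.
Vote: requires a majority of all members (23,410); a majority of 23410 is 11706, so 11,706 needed; 4,691 in favor. Not satisfied.

Invalid — vote requirement not satisfied.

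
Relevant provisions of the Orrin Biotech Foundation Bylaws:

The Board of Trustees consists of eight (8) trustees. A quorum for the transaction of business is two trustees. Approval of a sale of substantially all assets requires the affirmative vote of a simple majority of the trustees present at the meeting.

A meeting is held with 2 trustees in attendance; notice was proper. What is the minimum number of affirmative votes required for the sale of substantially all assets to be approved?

The sale of substantially all assets requires a majority of the trustees present (2).
A majority of 2 is 2.

2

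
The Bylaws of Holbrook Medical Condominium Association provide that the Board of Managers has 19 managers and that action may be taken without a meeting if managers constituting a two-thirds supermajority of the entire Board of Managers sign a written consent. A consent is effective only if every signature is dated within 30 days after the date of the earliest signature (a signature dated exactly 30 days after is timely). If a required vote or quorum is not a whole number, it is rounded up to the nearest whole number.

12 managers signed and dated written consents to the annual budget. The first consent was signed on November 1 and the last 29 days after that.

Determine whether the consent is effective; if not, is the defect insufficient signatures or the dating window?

Signatures required: a two-thirds supermajority of 19 — 2/3 of 19 = 12.67, rounded up to 13, so 13 needed; 12 signed. Insufficient.
Dating window: the latest signature is 29 days after the earliest; the limit is 30 days. Within the window.

Not effective — insufficient signatures.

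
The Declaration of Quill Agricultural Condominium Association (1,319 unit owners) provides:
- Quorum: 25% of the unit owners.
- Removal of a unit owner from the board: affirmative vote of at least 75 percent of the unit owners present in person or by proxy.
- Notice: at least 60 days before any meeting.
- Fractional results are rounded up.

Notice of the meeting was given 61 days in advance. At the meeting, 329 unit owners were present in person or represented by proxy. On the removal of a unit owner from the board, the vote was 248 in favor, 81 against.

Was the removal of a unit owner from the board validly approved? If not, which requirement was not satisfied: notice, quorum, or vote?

Invalid — quorum requirement not satisfied.

Notice: 61 days given; 60 required. Satisfied.
Quorum: 25% of 1,319 = 329.75, rounded up to 330; 329 present. Not satisfied.
Vote: requires three-fourths of those present (329); 3/4 of 329 = 246.75, rounded up to 247, so 247 needed; 248 in favor. Satisfied.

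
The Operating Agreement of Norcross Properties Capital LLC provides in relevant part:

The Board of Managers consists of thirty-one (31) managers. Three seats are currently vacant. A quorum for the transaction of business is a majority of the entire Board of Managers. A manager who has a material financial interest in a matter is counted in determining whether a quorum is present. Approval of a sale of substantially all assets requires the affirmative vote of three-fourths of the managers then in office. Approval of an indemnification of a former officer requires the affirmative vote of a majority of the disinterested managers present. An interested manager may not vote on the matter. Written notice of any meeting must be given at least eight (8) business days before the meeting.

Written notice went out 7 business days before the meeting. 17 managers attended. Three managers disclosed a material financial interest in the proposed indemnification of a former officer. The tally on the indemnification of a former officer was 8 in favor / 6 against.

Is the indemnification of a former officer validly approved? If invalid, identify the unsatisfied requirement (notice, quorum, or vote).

Invalid — notice requirement not satisfied.

Notice: 7 business days given; 8 required (7 < 8). Not satisfied.
Quorum: 17 present (interested managers count toward quorum); quorum is 16. Satisfied.
Vote: the indemnification of a former officer requires a majority of the disinterested managers present (17 − 3 = 14). A majority of 14 is 8, so 8 affirmative votes are needed; 8 voted in favor. Satisfied.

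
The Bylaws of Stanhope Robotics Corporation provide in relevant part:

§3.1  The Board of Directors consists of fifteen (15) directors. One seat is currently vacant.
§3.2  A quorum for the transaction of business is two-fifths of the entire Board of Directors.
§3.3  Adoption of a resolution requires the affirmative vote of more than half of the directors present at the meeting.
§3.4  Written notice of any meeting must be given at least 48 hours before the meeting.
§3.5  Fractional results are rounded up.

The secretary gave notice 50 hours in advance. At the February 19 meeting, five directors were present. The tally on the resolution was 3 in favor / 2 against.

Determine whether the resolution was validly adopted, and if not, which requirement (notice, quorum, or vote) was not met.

Notice: 50 hours given; 48 required (50 ≥ 48). Satisfied.
Quorum: 5 present; quorum is 6. Not satisfied.
Vote: the resolution requires a majority of the directors present (5). A majority of 5 is 3, so 3 affirmative votes are needed; 3 voted in favor. Satisfied. (Moot — without a quorum no business can be validly transacted.)

Invalid — quorum requirement not satisfied.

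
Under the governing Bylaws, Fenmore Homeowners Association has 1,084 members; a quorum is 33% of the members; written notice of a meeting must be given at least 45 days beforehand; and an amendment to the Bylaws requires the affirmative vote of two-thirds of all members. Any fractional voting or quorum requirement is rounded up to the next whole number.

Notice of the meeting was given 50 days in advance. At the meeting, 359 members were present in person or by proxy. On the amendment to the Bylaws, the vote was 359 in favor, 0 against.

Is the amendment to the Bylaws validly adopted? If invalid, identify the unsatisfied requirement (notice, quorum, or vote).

Invalid — vote requirement not satisfied.

Notice: 50 days given; 45 required. Satisfied.
Quorum: 33% of 1,084 = 357.72, rounded up to 358; 359 present. Satisfied.
Vote: requires two-thirds of all members (1,084); 2/3 of 1084 = 722.67, rounded up to 723, so 723 needed; 359 in favor. Not satisfied.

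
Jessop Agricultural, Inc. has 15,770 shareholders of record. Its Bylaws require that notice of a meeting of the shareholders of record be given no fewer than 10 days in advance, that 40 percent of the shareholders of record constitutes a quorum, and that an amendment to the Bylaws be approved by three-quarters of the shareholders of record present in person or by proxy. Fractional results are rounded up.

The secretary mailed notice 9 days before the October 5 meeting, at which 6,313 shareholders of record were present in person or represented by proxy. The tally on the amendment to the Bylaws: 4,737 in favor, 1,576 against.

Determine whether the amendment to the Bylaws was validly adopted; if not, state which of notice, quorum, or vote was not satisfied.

Notice: 9 days given; 10 required. Not satisfied.
Quorum: 40% of 15,770 = 6,308; 6,313 present. Satisfied.
Vote: requires three-fourths of those present (6,313); 3/4 of 6313 = 4734.75, rounded up to 4735, so 4,735 needed; 4,737 in favor. Satisfied.

Invalid — notice requirement not satisfied.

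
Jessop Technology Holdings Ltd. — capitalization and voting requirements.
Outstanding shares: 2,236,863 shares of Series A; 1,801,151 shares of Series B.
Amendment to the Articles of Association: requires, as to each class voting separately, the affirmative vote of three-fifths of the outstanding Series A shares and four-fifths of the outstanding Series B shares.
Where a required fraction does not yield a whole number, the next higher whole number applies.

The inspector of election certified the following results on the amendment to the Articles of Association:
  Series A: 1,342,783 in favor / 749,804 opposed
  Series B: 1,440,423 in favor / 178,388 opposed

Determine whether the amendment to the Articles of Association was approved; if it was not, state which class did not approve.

Not approved — the Series B shares did not give the required vote.

Series A: 3/5 of 2236863 = 1342117.80, rounded up to 1342118; 1,342,118 required, 1,342,783 in favor — approved.
Series B: 4/5 of 1801151 = 1440920.80, rounded up to 1440921; 1,440,921 required, 1,440,423 in favor — not approved.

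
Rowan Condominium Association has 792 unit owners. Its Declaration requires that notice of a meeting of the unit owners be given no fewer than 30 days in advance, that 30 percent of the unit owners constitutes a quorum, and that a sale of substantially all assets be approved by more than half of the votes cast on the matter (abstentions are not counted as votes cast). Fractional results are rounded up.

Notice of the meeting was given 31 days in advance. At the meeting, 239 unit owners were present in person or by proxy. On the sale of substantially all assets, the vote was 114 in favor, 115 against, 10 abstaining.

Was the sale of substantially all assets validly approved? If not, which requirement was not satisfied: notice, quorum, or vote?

Notice: 31 days given; 30 required. Satisfied.
Quorum: 30% of 792 = 237.60, rounded up to 238; 239 present. Satisfied.
Vote: requires a majority of the votes cast (239 − 10 abstaining = 229); a majority of 229 is 115, so 115 needed; 114 in favor. Not satisfied.

Invalid — vote requirement not satisfied.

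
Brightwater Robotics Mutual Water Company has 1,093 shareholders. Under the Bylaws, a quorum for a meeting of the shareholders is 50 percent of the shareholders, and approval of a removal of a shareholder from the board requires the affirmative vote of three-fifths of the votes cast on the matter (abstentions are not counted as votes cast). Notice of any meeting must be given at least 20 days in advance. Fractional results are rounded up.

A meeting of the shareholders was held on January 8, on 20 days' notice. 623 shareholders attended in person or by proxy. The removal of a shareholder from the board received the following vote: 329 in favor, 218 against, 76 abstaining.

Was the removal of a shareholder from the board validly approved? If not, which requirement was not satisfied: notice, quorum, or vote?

Valid — all requirements satisfied.

Notice: 20 days given; 20 required. Satisfied.
Quorum: 50% of 1,093 = 546.50, rounded up to 547; 623 present. Satisfied.
Vote: requires three-fifths of the votes cast (623 − 76 abstaining = 547); 3/5 of 547 = 328.20, rounded up to 329, so 329 needed; 329 in favor. Satisfied.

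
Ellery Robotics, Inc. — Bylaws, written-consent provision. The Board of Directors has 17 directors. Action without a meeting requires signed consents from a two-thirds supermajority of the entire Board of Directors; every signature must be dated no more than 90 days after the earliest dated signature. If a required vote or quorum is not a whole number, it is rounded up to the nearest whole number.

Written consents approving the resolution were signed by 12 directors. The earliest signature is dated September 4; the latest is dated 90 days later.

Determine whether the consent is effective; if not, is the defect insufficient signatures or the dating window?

Effective — both the signature and dating-window requirements are satisfied.

Signatures required: a two-thirds supermajority of 17 — 2/3 of 17 = 11.33, rounded up to 12, so 12 needed; 12 signed. Sufficient.
Dating window: the latest signature is 90 days after the earliest; the limit is 90 days. Within the window.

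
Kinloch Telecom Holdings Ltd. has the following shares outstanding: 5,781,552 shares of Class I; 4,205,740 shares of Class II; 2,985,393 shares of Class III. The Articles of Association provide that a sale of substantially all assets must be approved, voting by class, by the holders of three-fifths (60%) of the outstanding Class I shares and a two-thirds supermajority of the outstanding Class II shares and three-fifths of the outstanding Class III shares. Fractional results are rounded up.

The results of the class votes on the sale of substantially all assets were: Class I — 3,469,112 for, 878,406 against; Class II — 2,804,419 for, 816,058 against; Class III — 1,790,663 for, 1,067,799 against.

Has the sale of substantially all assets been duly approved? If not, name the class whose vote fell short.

Not approved — the Class III shares did not give the required vote.

Class I: 3/5 of 5781552 = 3468931.20, rounded up to 3468932; 3,468,932 required, 3,469,112 in favor — approved.
Class II: 2/3 of 4205740 = 2803826.67, rounded up to 2803827; 2,803,827 required, 2,804,419 in favor — approved.
Class III: 3/5 of 2985393 = 1791235.80, rounded up to 1791236; 1,791,236 required, 1,790,663 in favor — not approved.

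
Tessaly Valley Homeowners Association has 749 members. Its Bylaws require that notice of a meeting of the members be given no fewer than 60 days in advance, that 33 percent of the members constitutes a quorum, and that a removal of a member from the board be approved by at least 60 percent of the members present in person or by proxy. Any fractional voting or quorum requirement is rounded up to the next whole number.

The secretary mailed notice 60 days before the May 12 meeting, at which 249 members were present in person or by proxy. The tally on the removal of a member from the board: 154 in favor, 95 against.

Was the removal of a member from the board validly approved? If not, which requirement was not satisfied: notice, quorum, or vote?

Notice: 60 days given; 60 required. Satisfied.
Quorum: 33% of 749 = 247.17, rounded up to 248; 249 present. Satisfied.
Vote: requires three-fifths of those present (249); 3/5 of 249 = 149.40, rounded up to 150, so 150 needed; 154 in favor. Satisfied.

Valid — all requirements satisfied.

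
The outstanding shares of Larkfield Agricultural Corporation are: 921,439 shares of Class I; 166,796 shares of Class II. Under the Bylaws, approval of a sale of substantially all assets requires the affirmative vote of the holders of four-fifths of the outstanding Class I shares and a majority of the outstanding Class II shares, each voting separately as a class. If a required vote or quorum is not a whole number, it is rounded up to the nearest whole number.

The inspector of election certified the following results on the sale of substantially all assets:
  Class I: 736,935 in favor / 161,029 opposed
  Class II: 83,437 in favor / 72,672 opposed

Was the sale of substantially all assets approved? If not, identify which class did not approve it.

Not approved — the Class I shares did not give the required vote.

Class I: 4/5 of 921439 = 737151.20, rounded up to 737152; 737,152 required, 736,935 in favor — not approved.
Class II: a majority of 166796 is 83399; 83,399 required, 83,437 in favor — approved.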